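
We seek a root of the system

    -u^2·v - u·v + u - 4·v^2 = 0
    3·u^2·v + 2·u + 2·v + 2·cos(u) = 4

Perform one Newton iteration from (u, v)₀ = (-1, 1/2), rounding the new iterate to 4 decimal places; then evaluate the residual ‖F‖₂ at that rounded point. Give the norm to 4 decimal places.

3.3787

At (-1, 1/2): F = (-2.0000, -2.419395).
Jacobian J = [[-2·u·v - v + 1, -u^2 - u - 8·v], [6·u·v - 2·sin(u) + 2, 3·u^2 + 2]].
At the point, J = [[1.5000, -4.0000], [0.682942, 5.0000]] (det J = 10.231768).
Solving J·Δ = −F gives Δ = (1.9232, 0.2212).
Then the next iterate is (u, v)₁ = (0.9232, 0.7212).
Re-evaluating at (0.9232, 0.7212): F = (-2.437807, 2.339375), so ‖F‖₂ = 3.3787.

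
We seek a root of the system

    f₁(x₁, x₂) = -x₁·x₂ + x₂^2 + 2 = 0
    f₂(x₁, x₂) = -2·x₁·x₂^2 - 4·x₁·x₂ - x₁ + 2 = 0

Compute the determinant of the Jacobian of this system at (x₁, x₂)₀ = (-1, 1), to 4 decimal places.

J = [[-x₂, -x₁ + 2·x₂], [-2·x₂^2 - 4·x₂ - 1, -4·x₁·x₂ - 4·x₁]].
At the point, J = [[-1.0000, 3.0000], [-7.0000, 8.0000]].
det J = 13.0000.

13.0000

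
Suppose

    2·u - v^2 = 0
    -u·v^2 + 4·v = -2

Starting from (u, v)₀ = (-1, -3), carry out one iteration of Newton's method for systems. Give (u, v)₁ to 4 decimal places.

At (-1, -3): F = (-11.0000, -1.0000).
Jacobian J = [[2, -2·v], [-v^2, -2·u·v + 4]].
At the point, J = [[2.0000, 6.0000], [-9.0000, -2.0000]] (det J = 50.0000).
Solving J·Δ = −F gives Δ = (-0.5600, 2.0200).
Then the next iterate is (u, v)₁ = (-1.5600, -0.9800).

(-1.5600, -0.9800)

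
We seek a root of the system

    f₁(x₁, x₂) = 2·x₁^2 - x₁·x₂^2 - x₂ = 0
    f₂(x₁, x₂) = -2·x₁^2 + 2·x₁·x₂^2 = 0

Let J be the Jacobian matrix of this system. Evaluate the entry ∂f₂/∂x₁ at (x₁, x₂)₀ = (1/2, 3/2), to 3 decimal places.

∂f₂/∂x₁ = -4·x₁ + 2·x₂^2.
At (1/2, 3/2) this is 2.500.

2.500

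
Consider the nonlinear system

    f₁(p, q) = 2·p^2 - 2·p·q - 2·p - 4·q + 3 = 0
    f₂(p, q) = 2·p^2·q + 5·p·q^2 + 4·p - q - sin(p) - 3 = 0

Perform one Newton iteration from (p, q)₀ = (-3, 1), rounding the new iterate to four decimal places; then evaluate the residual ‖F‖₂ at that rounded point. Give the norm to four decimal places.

12.7970

At (-3, 1): F = (29.0000, -12.858880).
Jacobian J = [[4·p - 2·q - 2, -2·p - 4], [4·p·q + 5·q^2 - cos(p) + 4, 2·p^2 + 10·p·q - 1]].
At the point, J = [[-16.0000, 2.0000], [-2.010008, -13.0000]] (det J = 212.020015).
Solving J·Δ = −F gives Δ = (1.6568, -1.2453).
Then the next iterate is (p, q)₁ = (-1.3432, -0.2453).
Re-evaluating at (-1.3432, -0.2453): F = (9.616999, -8.442538), so ‖F‖₂ = 12.7970.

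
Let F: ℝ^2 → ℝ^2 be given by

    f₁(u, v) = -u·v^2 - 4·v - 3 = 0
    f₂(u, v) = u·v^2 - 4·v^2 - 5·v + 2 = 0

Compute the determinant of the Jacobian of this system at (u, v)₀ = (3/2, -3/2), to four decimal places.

-6.7500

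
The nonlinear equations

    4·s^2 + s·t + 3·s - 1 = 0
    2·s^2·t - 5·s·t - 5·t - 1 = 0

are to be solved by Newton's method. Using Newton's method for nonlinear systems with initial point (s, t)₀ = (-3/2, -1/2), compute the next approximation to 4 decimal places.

(-1.1052, -0.1674)

At (-3/2, -1/2): F = (4.2500, -4.5000).
Jacobian J = [[8·s + t + 3, s], [4·s·t - 5·t, 2·s^2 - 5·s - 5]].
At the point, J = [[-9.5000, -1.5000], [5.5000, 7.0000]] (det J = -58.2500).
Solving J·Δ = −F gives Δ = (0.3948, 0.3326).
Then the next iterate is (s, t)₁ = (-1.1052, -0.1674).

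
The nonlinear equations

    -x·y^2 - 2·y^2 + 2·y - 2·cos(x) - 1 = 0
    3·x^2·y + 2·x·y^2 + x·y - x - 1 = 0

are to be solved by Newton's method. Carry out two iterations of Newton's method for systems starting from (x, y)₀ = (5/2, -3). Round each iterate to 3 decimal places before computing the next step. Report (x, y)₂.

(0.616, -0.690)

At (5/2, -3): F = (-45.89771, -22.250).
Jacobian J = [[-y^2 + 2·sin(x), -2·x·y - 4·y + 2], [6·x·y + 2·y^2 + y - 1, 3·x^2 + 4·x·y + x]].
At the point, J = [[-7.80306, 29.000], [-31.000, -8.750]] (det J = 967.27674).
Solving J·Δ = −F gives Δ = (-1.082, 1.291).
Then the next iterate is (x, y)₁ = (1.418, -1.709).
Round to (1.418, -1.709) and repeat: F = (-14.70529, -6.86729), J = [[-0.94398, 13.68272], [-11.40781, -2.24328]].
Δ = (-0.802, 1.019), so (x, y)₂ = (0.616, -0.690).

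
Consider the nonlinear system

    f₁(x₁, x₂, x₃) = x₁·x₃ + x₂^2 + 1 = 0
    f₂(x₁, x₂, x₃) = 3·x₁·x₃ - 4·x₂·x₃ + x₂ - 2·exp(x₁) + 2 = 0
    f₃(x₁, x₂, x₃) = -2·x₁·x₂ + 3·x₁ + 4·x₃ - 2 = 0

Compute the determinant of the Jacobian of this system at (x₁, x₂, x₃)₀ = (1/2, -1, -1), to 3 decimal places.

J = [[x₃, 2·x₂, x₁], [3·x₃ - 2·exp(x₁), -4·x₃ + 1, 3·x₁ - 4·x₂], [-2·x₂ + 3, -2·x₁, 4]].
At the point, J = [[-1.000, -2.000, 0.500], [-6.29744, 5.000, 5.500], [5.000, -1.000, 4.000]].
det J = -140.231.

-140.231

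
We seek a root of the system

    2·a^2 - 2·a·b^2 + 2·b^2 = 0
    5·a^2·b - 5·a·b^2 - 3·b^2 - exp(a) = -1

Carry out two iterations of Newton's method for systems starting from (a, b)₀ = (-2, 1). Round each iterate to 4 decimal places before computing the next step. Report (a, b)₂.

At (-2, 1): F = (14.0000, 27.864665).
Jacobian J = [[4·a - 2·b^2, -4·a·b + 4·b], [10·a·b - 5·b^2 - exp(a), 5·a^2 - 10·a·b - 6·b]].
At the point, J = [[-10.0000, 12.0000], [-25.135335, 34.0000]] (det J = -38.375977).
Solving J·Δ = −F gives Δ = (3.6904, 1.9087).
Then the next iterate is (a, b)₁ = (1.6904, 2.9087).
Round to (1.6904, 2.9087) and repeat: F = (-5.967403, -59.754348), J = [[-10.159471, -8.032666], [1.444337, -52.333604]].
Δ = (0.3087, -1.1333), so (a, b)₂ = (1.9991, 1.7754).

(1.9991, 1.7754)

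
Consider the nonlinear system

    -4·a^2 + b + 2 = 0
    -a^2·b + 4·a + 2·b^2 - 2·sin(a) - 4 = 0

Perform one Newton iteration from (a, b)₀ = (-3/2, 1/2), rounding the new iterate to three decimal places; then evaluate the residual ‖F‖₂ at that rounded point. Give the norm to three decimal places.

At (-3/2, 1/2): F = (-6.500, -8.63001).
Jacobian J = [[-8·a, 1], [-2·a·b - 2·cos(a) + 4, -a^2 + 4·b]].
At the point, J = [[12.000, 1.000], [5.35853, -0.250]] (det J = -8.35853).
Solving J·Δ = −F gives Δ = (1.227, -8.223).
Then the next iterate is (a, b)₁ = (-0.273, -7.723).
Re-evaluating at (-0.273, -7.723): F = (-6.02112, 115.31229), so ‖F‖₂ = 115.469.

115.469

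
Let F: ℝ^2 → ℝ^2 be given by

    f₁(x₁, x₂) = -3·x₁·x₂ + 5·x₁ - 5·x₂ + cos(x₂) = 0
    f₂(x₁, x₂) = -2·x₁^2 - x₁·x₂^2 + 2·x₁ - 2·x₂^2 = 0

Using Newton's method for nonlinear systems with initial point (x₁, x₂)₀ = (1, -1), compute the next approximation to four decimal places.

At (1, -1): F = (13.540302, -3.0000).
Jacobian J = [[-3·x₂ + 5, -3·x₁ - sin(x₂) - 5], [-4·x₁ - x₂^2 + 2, -2·x₁·x₂ - 4·x₂]].
At the point, J = [[8.0000, -7.158529], [-3.0000, 6.0000]] (det J = 26.524413).
Solving J·Δ = −F gives Δ = (-2.2533, -0.6266).
Then the next iterate is (x₁, x₂)₁ = (-1.2533, -1.6266).

(-1.2533, -1.6266)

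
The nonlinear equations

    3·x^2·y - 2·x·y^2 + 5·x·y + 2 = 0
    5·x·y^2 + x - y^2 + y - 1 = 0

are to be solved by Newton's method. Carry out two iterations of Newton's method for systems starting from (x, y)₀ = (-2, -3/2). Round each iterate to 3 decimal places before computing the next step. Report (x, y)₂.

At (-2, -3/2): F = (8.000, -29.250).
Jacobian J = [[6·x·y - 2·y^2 + 5·y, 3·x^2 - 4·x·y + 5·x], [5·y^2 + 1, 10·x·y - 2·y + 1]].
At the point, J = [[6.000, -10.000], [12.250, 34.000]] (det J = 326.500).
Solving J·Δ = −F gives Δ = (0.063, 0.838).
Then the next iterate is (x, y)₁ = (-1.937, -0.662).
Round to (-1.937, -0.662) and repeat: F = (2.65782, -8.28164), J = [[3.50728, -3.55827], [3.19122, 15.14694]].
Δ = (-0.167, 0.582), so (x, y)₂ = (-2.104, -0.080).

(-2.104, -0.080)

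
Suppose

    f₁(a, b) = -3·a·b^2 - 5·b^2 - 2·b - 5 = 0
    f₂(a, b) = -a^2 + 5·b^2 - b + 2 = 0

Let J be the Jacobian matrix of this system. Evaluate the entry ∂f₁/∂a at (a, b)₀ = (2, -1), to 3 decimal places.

-3.000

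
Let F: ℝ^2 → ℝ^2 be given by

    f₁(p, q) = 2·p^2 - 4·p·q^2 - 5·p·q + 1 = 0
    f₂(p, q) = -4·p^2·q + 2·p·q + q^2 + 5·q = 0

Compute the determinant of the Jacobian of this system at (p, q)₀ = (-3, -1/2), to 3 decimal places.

438.000

J = [[4·p - 4·q^2 - 5·q, -8·p·q - 5·p], [-8·p·q + 2·q, -4·p^2 + 2·p + 2·q + 5]].
At the point, J = [[-10.500, 3.000], [-13.000, -38.000]].
det J = 438.000.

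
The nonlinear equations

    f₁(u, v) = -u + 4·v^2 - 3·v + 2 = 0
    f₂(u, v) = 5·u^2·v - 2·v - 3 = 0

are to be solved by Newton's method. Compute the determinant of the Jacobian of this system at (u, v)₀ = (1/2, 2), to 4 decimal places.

J = [[-1, 8·v - 3], [10·u·v, 5·u^2 - 2]].
At the point, J = [[-1.0000, 13.0000], [10.0000, -0.7500]].
det J = -129.2500.

-129.2500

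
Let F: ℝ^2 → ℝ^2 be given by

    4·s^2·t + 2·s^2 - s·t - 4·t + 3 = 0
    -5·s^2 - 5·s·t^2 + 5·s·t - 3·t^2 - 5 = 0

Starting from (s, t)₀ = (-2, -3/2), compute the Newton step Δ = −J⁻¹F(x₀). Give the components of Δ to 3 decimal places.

(0.410, 0.202)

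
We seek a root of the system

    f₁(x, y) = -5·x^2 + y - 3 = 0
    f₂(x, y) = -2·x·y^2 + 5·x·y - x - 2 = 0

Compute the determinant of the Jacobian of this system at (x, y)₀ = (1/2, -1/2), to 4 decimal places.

J = [[-10·x, 1], [-2·y^2 + 5·y - 1, -4·x·y + 5·x]].
At the point, J = [[-5.0000, 1.0000], [-4.0000, 3.5000]].
det J = -13.5000.

-13.5000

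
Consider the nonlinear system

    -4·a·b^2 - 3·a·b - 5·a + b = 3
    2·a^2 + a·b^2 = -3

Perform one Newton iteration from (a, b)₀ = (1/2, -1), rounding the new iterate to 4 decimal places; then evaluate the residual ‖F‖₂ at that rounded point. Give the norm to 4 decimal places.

7.4265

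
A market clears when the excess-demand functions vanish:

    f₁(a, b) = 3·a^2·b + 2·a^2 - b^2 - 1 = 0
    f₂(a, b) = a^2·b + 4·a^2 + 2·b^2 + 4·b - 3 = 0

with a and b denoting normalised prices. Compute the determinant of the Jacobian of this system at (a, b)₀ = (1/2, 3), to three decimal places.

J = [[6·a·b + 4·a, 3·a^2 - 2·b], [2·a·b + 8·a, a^2 + 4·b + 4]].
At the point, J = [[11.000, -5.250], [7.000, 16.250]].
det J = 215.500.

215.500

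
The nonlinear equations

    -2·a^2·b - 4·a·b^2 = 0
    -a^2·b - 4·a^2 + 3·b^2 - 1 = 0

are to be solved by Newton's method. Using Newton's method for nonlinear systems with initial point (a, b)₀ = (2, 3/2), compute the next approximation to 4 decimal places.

(1.1718, 1.1060)

At (2, 3/2): F = (-30.0000, -16.2500).
Jacobian J = [[-4·a·b - 4·b^2, -2·a^2 - 8·a·b], [-2·a·b - 8·a, -a^2 + 6·b]].
At the point, J = [[-21.0000, -32.0000], [-22.0000, 5.0000]] (det J = -809.0000).
Solving J·Δ = −F gives Δ = (-0.8282, -0.3940).
Then the next iterate is (a, b)₁ = (1.1718, 1.1060).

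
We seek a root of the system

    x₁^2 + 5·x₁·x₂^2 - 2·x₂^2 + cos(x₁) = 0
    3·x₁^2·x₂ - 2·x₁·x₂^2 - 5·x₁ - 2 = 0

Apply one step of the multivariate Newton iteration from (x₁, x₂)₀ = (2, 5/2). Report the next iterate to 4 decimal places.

At (2, 5/2): F = (53.583853, -7.0000).
Jacobian J = [[2·x₁ + 5·x₂^2 - sin(x₁), 10·x₁·x₂ - 4·x₂], [6·x₁·x₂ - 2·x₂^2 - 5, 3·x₁^2 - 4·x₁·x₂]].
At the point, J = [[34.340703, 40.0000], [12.5000, -8.0000]] (det J = -774.725621).
Solving J·Δ = −F gives Δ = (-0.1919, -1.1748).
Then the next iterate is (x₁, x₂)₁ = (1.8081, 1.3252).

(1.8081, 1.3252)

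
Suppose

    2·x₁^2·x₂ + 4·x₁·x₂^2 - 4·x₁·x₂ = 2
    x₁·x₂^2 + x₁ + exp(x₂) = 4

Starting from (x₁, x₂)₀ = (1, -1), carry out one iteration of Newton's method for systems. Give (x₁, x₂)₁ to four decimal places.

(2.6961, 0.0785)

At (1, -1): F = (4.0000, -1.632121).
Jacobian J = [[4·x₁·x₂ + 4·x₂^2 - 4·x₂, 2·x₁^2 + 8·x₁·x₂ - 4·x₁], [x₂^2 + 1, 2·x₁·x₂ + exp(x₂)]].
At the point, J = [[4.0000, -10.0000], [2.0000, -1.632121]] (det J = 13.471518).
Solving J·Δ = −F gives Δ = (1.6961, 1.0785).
Then the next iterate is (x₁, x₂)₁ = (2.6961, 0.0785).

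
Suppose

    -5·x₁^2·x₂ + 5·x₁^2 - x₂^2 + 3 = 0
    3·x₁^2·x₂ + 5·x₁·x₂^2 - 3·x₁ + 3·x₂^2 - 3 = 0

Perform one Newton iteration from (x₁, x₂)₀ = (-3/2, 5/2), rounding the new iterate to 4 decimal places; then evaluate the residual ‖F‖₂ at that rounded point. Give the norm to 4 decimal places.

At (-3/2, 5/2): F = (-20.1250, -9.7500).
Jacobian J = [[-10·x₁·x₂ + 10·x₁, -5·x₁^2 - 2·x₂], [6·x₁·x₂ + 5·x₂^2 - 3, 3·x₁^2 + 10·x₁·x₂ + 6·x₂]].
At the point, J = [[22.5000, -16.2500], [5.7500, -15.7500]] (det J = -260.9375).
Solving J·Δ = −F gives Δ = (0.6075, -0.3972).
Then the next iterate is (x₁, x₂)₁ = (-0.8925, 2.1028).
Re-evaluating at (-0.8925, 2.1028): F = (-5.813979, -1.764340), so ‖F‖₂ = 6.0758.

6.0758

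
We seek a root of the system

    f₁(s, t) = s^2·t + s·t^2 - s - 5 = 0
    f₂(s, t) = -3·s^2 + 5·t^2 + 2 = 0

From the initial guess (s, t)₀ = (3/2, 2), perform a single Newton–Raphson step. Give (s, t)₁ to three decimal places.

At (3/2, 2): F = (4.000, 15.250).
Jacobian J = [[2·s·t + t^2 - 1, s^2 + 2·s·t], [-6·s, 10·t]].
At the point, J = [[9.000, 8.250], [-9.000, 20.000]] (det J = 254.250).
Solving J·Δ = −F gives Δ = (0.180, -0.681).
Then the next iterate is (s, t)₁ = (1.680, 1.319).

(1.680, 1.319)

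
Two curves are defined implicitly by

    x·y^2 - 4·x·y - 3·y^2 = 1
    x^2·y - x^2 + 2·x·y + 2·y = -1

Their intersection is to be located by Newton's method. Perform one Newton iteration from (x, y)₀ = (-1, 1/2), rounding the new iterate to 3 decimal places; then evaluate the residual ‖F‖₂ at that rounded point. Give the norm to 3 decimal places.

1.000

At (-1, 1/2): F = (0.000, 0.500).
Jacobian J = [[y^2 - 4·y, 2·x·y - 4·x - 6·y], [2·x·y - 2·x + 2·y, x^2 + 2·x + 2]].
At the point, J = [[-1.750, 0.000], [2.000, 1.000]] (det J = -1.750).
Solving J·Δ = −F gives Δ = (0.000, -0.500).
Then the next iterate is (x, y)₁ = (-1.000, 0.000).
Re-evaluating at (-1.000, 0.000): F = (-1.000, 0.000), so ‖F‖₂ = 1.000.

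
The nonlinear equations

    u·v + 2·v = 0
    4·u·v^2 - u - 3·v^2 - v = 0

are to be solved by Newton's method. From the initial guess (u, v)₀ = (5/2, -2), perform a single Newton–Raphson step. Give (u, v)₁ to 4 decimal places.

(16.9474, 6.4211)

At (5/2, -2): F = (-9.0000, 27.5000).
Jacobian J = [[v, u + 2], [4·v^2 - 1, 8·u·v - 6·v - 1]].
At the point, J = [[-2.0000, 4.5000], [15.0000, -29.0000]] (det J = -9.5000).
Solving J·Δ = −F gives Δ = (14.4474, 8.4211).
Then the next iterate is (u, v)₁ = (16.9474, 6.4211).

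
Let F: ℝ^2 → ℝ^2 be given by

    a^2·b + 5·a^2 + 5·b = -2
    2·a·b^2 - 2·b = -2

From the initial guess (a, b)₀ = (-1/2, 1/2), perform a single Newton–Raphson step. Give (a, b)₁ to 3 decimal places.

(1.054, 1.009)

At (-1/2, 1/2): F = (5.875, 0.750).
Jacobian J = [[2·a·b + 10·a, a^2 + 5], [2·b^2, 4·a·b - 2]].
At the point, J = [[-5.500, 5.250], [0.500, -3.000]] (det J = 13.875).
Solving J·Δ = −F gives Δ = (1.554, 0.509).
Then the next iterate is (a, b)₁ = (1.054, 1.009).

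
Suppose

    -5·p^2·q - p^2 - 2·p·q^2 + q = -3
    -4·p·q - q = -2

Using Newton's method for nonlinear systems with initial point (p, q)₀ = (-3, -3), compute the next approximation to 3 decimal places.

At (-3, -3): F = (180.000, -31.000).
Jacobian J = [[-10·p·q - 2·p - 2·q^2, -5·p^2 - 4·p·q + 1], [-4·q, -4·p - 1]].
At the point, J = [[-102.000, -80.000], [12.000, 11.000]] (det J = -162.000).
Solving J·Δ = −F gives Δ = (-3.086, 6.185).
Then the next iterate is (p, q)₁ = (-6.086, 3.185).

(-6.086, 3.185)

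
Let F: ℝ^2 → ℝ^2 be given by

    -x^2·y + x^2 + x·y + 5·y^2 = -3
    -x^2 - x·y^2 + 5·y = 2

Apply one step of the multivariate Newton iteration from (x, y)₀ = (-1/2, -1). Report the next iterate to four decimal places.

At (-1/2, -1): F = (9.0000, -6.7500).
Jacobian J = [[-2·x·y + 2·x + y, -x^2 + x + 10·y], [-2·x - y^2, -2·x·y + 5]].
At the point, J = [[-3.0000, -10.7500], [0.0000, 4.0000]] (det J = -12.0000).
Solving J·Δ = −F gives Δ = (-3.0469, 1.6875).
Then the next iterate is (x, y)₁ = (-3.5469, 0.6875).

(-3.5469, 0.6875)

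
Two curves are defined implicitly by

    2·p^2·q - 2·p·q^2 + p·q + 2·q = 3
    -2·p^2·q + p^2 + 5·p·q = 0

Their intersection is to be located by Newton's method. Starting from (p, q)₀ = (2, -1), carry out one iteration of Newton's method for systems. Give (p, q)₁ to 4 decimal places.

(1.5185, -0.3148)

At (2, -1): F = (-19.0000, 2.0000).
Jacobian J = [[4·p·q - 2·q^2 + q, 2·p^2 - 4·p·q + p + 2], [-4·p·q + 2·p + 5·q, -2·p^2 + 5·p]].
At the point, J = [[-11.0000, 20.0000], [7.0000, 2.0000]] (det J = -162.0000).
Solving J·Δ = −F gives Δ = (-0.4815, 0.6852).
Then the next iterate is (p, q)₁ = (1.5185, -0.3148).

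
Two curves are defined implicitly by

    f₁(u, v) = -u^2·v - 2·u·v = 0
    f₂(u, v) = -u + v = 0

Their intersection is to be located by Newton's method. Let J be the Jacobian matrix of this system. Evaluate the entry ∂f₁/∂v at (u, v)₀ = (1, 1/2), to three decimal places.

-3.000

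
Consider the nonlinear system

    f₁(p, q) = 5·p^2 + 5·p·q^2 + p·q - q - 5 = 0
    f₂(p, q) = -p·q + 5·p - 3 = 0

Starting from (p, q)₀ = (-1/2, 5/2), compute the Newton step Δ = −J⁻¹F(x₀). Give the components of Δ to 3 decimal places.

(1.439, 1.304)

At (-1/2, 5/2): F = (-23.125, -4.250).
Jacobian J = [[10·p + 5·q^2 + q, 10·p·q + p - 1], [-q + 5, -p]].
At the point, J = [[28.750, -14.000], [2.500, 0.500]] (det J = 49.375).
Solving J·Δ = −F gives Δ = (1.439, 1.304).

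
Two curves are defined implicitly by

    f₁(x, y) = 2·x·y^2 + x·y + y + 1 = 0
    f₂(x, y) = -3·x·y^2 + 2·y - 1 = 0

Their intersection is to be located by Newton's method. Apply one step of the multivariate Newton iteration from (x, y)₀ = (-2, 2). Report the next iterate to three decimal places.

At (-2, 2): F = (-17.000, 27.000).
Jacobian J = [[2·y^2 + y, 4·x·y + x + 1], [-3·y^2, -6·x·y + 2]].
At the point, J = [[10.000, -17.000], [-12.000, 26.000]] (det J = 56.000).
Solving J·Δ = −F gives Δ = (-0.304, -1.179).
Then the next iterate is (x, y)₁ = (-2.304, 0.821).

(-2.304, 0.821)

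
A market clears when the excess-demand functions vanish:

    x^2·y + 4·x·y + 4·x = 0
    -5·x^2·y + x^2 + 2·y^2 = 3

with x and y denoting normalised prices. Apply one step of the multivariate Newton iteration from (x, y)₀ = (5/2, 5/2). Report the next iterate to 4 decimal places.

(2.6675, -0.8886)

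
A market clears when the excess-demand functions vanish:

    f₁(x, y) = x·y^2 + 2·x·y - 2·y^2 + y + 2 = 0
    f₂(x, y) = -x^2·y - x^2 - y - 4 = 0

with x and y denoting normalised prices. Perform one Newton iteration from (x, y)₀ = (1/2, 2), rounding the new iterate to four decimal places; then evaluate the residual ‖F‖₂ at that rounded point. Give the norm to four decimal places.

4.1714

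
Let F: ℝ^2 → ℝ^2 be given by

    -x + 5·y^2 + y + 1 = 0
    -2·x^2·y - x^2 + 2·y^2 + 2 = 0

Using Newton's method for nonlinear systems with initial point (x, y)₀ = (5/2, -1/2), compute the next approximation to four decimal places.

(1.0603, -0.3276)

At (5/2, -1/2): F = (-0.7500, 2.5000).
Jacobian J = [[-1, 10·y + 1], [-4·x·y - 2·x, -2·x^2 + 4·y]].
At the point, J = [[-1.0000, -4.0000], [0.0000, -14.5000]] (det J = 14.5000).
Solving J·Δ = −F gives Δ = (-1.4397, 0.1724).
Then the next iterate is (x, y)₁ = (1.0603, -0.3276).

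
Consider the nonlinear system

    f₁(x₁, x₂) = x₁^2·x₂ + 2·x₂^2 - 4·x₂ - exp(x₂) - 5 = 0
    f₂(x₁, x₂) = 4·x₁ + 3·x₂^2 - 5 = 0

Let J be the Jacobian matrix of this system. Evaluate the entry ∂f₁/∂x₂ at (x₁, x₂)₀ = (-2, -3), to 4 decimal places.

∂f₁/∂x₂ = x₁^2 + 4·x₂ - exp(x₂) - 4.
At (-2, -3) this is -12.0498.

-12.0498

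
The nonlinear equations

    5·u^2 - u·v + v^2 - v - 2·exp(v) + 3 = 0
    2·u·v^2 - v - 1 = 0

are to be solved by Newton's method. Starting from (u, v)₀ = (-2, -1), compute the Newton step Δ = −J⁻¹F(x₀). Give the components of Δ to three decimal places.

(1.150, 0.243)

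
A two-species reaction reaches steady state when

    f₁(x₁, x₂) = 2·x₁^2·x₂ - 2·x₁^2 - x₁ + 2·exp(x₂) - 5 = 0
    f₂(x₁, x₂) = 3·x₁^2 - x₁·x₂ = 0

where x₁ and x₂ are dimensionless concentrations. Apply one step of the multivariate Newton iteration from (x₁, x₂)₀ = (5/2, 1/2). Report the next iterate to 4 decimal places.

At (5/2, 1/2): F = (-10.452557, 17.5000).
Jacobian J = [[4·x₁·x₂ - 4·x₁ - 1, 2·x₁^2 + 2·exp(x₂)], [6·x₁ - x₂, -x₁]].
At the point, J = [[-6.0000, 15.797443], [14.5000, -2.5000]] (det J = -214.062917).
Solving J·Δ = −F gives Δ = (-1.1694, 0.2175).
Then the next iterate is (x₁, x₂)₁ = (1.3306, 0.7175).

(1.3306, 0.7175)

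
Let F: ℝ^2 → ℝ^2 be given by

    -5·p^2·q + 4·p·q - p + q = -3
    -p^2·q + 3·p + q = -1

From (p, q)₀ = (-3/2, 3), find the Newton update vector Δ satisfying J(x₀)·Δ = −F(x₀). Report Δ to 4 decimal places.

At (-3/2, 3): F = (-44.2500, -7.2500).
Jacobian J = [[-10·p·q + 4·q - 1, -5·p^2 + 4·p + 1], [-2·p·q + 3, -p^2 + 1]].
At the point, J = [[56.0000, -16.2500], [12.0000, -1.2500]] (det J = 125.0000).
Solving J·Δ = −F gives Δ = (0.5000, -1.0000).

(0.5000, -1.0000)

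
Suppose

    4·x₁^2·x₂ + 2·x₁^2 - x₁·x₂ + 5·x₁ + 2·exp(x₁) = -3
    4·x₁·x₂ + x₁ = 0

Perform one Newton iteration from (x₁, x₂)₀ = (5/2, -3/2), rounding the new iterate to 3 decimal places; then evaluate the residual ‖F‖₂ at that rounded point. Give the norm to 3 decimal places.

At (5/2, -3/2): F = (18.61499, -12.500).
Jacobian J = [[8·x₁·x₂ + 4·x₁ - x₂ + 2·exp(x₁) + 5, 4·x₁^2 - x₁], [4·x₂ + 1, 4·x₁]].
At the point, J = [[10.86499, 22.500], [-5.000, 10.000]] (det J = 221.14988).
Solving J·Δ = −F gives Δ = (-2.113, 0.193).
Then the next iterate is (x₁, x₂)₁ = (0.387, -1.307).
Re-evaluating at (0.387, -1.307): F = (7.90247, -1.63624), so ‖F‖₂ = 8.070.

8.070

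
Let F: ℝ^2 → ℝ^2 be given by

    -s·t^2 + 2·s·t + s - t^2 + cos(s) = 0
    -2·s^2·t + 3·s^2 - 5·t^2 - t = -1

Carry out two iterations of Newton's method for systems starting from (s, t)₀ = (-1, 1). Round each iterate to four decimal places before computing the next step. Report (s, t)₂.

At (-1, 1): F = (-2.459698, -4.0000).
Jacobian J = [[-t^2 + 2·t - sin(s) + 1, -2·s·t + 2·s - 2·t], [-4·s·t + 6·s, -2·s^2 - 10·t - 1]].
At the point, J = [[2.841471, -2.0000], [-2.0000, -13.0000]] (det J = -40.939123).
Solving J·Δ = −F gives Δ = (0.5857, -0.3978).
Then the next iterate is (s, t)₁ = (-0.4143, 0.6022).
Round to (-0.4143, 0.6022) and repeat: F = (-0.210286, -1.107219), J = [[2.244304, -1.534017], [-1.487834, -7.365289]].
Δ = (-0.0080, -0.1487), so (s, t)₂ = (-0.4223, 0.4535).

(-0.4223, 0.4535)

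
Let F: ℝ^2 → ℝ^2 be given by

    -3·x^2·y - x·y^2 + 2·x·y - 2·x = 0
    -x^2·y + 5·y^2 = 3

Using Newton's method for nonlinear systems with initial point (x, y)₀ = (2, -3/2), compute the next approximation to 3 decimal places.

(1.802, -0.812)

At (2, -3/2): F = (3.500, 14.250).
Jacobian J = [[-6·x·y - y^2 + 2·y - 2, -3·x^2 - 2·x·y + 2·x], [-2·x·y, -x^2 + 10·y]].
At the point, J = [[10.750, -2.000], [6.000, -19.000]] (det J = -192.250).
Solving J·Δ = −F gives Δ = (-0.198, 0.688).
Then the next iterate is (x, y)₁ = (1.802, -0.812).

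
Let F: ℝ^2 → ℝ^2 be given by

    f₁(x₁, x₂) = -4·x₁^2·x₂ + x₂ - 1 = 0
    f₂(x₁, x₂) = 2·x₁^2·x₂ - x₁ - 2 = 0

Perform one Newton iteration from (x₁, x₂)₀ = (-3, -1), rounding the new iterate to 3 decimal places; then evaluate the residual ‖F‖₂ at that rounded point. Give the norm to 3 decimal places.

7.193

At (-3, -1): F = (34.000, -17.000).
Jacobian J = [[-8·x₁·x₂, -4·x₁^2 + 1], [4·x₁·x₂ - 1, 2·x₁^2]].
At the point, J = [[-24.000, -35.000], [11.000, 18.000]] (det J = -47.000).
Solving J·Δ = −F gives Δ = (0.362, 0.723).
Then the next iterate is (x₁, x₂)₁ = (-2.638, -0.277).
Re-evaluating at (-2.638, -0.277): F = (6.43362, -3.21731), so ‖F‖₂ = 7.193.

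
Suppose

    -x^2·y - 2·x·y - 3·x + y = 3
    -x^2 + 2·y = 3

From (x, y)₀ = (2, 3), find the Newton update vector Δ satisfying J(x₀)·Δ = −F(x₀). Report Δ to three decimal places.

(-0.957, -1.414)

At (2, 3): F = (-30.000, -1.000).
Jacobian J = [[-2·x·y - 2·y - 3, -x^2 - 2·x + 1], [-2·x, 2]].
At the point, J = [[-21.000, -7.000], [-4.000, 2.000]] (det J = -70.000).
Solving J·Δ = −F gives Δ = (-0.957, -1.414).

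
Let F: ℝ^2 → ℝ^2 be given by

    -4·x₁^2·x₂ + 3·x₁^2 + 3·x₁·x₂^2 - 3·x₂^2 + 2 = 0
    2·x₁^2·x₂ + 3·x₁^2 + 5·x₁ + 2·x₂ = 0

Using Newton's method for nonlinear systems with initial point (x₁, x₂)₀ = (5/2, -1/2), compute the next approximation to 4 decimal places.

At (5/2, -1/2): F = (34.3750, 24.0000).
Jacobian J = [[-8·x₁·x₂ + 6·x₁ + 3·x₂^2, -4·x₁^2 + 6·x₁·x₂ - 6·x₂], [4·x₁·x₂ + 6·x₁ + 5, 2·x₁^2 + 2]].
At the point, J = [[25.7500, -29.5000], [15.0000, 14.5000]] (det J = 815.8750).
Solving J·Δ = −F gives Δ = (-1.4787, -0.1255).
Then the next iterate is (x₁, x₂)₁ = (1.0213, -0.6255).

(1.0213, -0.6255)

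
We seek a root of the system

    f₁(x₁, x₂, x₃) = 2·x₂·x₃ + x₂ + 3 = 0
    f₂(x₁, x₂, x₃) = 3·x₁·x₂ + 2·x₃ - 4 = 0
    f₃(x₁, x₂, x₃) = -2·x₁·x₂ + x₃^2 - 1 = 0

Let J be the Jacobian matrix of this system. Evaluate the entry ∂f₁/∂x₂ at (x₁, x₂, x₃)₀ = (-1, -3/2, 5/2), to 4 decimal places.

∂f₁/∂x₂ = 2·x₃ + 1.
At (-1, -3/2, 5/2) this is 6.0000.

6.0000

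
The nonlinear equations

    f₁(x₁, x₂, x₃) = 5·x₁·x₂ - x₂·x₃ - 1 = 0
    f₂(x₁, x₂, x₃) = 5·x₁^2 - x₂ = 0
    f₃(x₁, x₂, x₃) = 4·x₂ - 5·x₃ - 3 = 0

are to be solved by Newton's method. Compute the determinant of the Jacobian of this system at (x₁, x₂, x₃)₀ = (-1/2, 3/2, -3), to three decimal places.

J = [[5·x₂, 5·x₁ - x₃, -x₂], [10·x₁, -1, 0], [0, 4, -5]].
At the point, J = [[7.500, 0.500, -1.500], [-5.000, -1.000, 0.000], [0.000, 4.000, -5.000]].
det J = 55.000.

55.000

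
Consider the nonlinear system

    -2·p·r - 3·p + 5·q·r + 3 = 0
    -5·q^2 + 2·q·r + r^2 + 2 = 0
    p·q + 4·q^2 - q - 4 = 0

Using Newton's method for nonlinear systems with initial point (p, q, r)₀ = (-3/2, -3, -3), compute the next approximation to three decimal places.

(-1.684, -1.489, -1.310)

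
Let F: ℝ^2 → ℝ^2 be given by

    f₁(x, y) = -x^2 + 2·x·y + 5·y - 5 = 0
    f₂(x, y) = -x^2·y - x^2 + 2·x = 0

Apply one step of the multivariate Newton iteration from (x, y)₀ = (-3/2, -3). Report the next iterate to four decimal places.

At (-3/2, -3): F = (-13.2500, 1.5000).
Jacobian J = [[-2·x + 2·y, 2·x + 5], [-2·x·y - 2·x + 2, -x^2]].
At the point, J = [[-3.0000, 2.0000], [-4.0000, -2.2500]] (det J = 14.7500).
Solving J·Δ = −F gives Δ = (-1.8178, 3.8983).
Then the next iterate is (x, y)₁ = (-3.3178, 0.8983).

(-3.3178, 0.8983)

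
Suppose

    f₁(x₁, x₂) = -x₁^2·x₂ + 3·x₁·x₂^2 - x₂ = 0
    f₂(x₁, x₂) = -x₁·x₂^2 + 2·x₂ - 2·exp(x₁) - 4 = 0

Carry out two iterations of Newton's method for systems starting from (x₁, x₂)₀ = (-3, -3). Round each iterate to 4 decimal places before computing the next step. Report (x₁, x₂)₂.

At (-3, -3): F = (-51.0000, 16.900426).
Jacobian J = [[-2·x₁·x₂ + 3·x₂^2, -x₁^2 + 6·x₁·x₂ - 1], [-x₂^2 - 2·exp(x₁), -2·x₁·x₂ + 2]].
At the point, J = [[9.0000, 44.0000], [-9.099574, -16.0000]] (det J = 256.381262).
Solving J·Δ = −F gives Δ = (-0.2823, 1.2168).
Then the next iterate is (x₁, x₂)₁ = (-3.2823, -1.7832).
Round to (-3.2823, -1.7832) and repeat: F = (-10.316701, 2.795581), J = [[-2.166588, 23.344491], [-3.254886, -9.705995]].
Δ = (-0.3595, 0.4086), so (x₁, x₂)₂ = (-3.6418, -1.3746).

(-3.6418, -1.3746)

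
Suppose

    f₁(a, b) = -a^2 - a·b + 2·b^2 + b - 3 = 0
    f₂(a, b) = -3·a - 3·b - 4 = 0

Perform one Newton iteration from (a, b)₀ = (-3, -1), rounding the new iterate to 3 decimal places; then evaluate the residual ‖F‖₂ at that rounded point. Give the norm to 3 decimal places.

4.444

At (-3, -1): F = (-14.000, 8.000).
Jacobian J = [[-2·a - b, -a + 4·b + 1], [-3, -3]].
At the point, J = [[7.000, 0.000], [-3.000, -3.000]] (det J = -21.000).
Solving J·Δ = −F gives Δ = (2.000, 0.667).
Then the next iterate is (a, b)₁ = (-1.000, -0.333).
Re-evaluating at (-1.000, -0.333): F = (-4.44422, -0.001), so ‖F‖₂ = 4.444.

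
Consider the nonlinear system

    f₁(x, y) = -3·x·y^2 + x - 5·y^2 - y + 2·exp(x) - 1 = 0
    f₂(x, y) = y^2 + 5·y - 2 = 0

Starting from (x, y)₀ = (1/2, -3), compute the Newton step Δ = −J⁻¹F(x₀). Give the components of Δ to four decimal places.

At (1/2, -3): F = (-52.702557, -8.0000).
Jacobian J = [[-3·y^2 + 2·exp(x) + 1, -6·x·y - 10·y - 1], [0, 2·y + 5]].
At the point, J = [[-22.702557, 38.0000], [0.0000, -1.0000]] (det J = 22.702557).
Solving J·Δ = −F gives Δ = (-15.7120, -8.0000).

(-15.7120, -8.0000)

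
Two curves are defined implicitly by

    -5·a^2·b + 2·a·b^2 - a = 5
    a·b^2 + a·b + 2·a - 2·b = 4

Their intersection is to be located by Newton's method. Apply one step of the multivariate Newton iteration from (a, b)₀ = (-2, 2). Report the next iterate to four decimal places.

(-2.5652, -0.3768)

At (-2, 2): F = (-59.0000, -24.0000).
Jacobian J = [[-10·a·b + 2·b^2 - 1, -5·a^2 + 4·a·b], [b^2 + b + 2, 2·a·b + a - 2]].
At the point, J = [[47.0000, -36.0000], [8.0000, -12.0000]] (det J = -276.0000).
Solving J·Δ = −F gives Δ = (-0.5652, -2.3768).
Then the next iterate is (a, b)₁ = (-2.5652, -0.3768).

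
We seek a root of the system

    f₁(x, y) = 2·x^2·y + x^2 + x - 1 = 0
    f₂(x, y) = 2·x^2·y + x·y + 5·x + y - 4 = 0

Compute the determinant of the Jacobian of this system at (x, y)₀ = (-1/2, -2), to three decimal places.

0.500

J = [[4·x·y + 2·x + 1, 2·x^2], [4·x·y + y + 5, 2·x^2 + x + 1]].
At the point, J = [[4.000, 0.500], [7.000, 1.000]].
det J = 0.500.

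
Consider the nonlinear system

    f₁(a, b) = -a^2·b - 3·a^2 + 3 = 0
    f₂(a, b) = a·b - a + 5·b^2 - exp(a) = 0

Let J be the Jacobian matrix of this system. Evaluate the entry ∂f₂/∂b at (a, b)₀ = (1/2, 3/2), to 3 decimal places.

15.500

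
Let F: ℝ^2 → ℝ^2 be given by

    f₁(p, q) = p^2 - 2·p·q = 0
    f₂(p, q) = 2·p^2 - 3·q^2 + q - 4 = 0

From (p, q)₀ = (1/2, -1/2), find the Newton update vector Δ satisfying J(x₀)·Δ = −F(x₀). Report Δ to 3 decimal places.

At (1/2, -1/2): F = (0.750, -4.750).
Jacobian J = [[2·p - 2·q, -2·p], [4·p, -6·q + 1]].
At the point, J = [[2.000, -1.000], [2.000, 4.000]] (det J = 10.000).
Solving J·Δ = −F gives Δ = (0.175, 1.100).

(0.175, 1.100)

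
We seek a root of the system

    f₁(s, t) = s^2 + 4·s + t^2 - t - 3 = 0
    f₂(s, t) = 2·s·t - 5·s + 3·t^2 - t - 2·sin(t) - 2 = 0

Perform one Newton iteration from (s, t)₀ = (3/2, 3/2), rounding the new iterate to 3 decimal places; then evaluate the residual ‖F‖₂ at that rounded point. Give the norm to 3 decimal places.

0.736

At (3/2, 3/2): F = (6.000, -1.74499).
Jacobian J = [[2·s + 4, 2·t - 1], [2·t - 5, 2·s + 6·t - 2·cos(t) - 1]].
At the point, J = [[7.000, 2.000], [-2.000, 10.85853]] (det J = 80.00968).
Solving J·Δ = −F gives Δ = (-0.858, 0.003).
Then the next iterate is (s, t)₁ = (0.642, 1.503).
Re-evaluating at (0.642, 1.503): F = (0.73617, -0.00153), so ‖F‖₂ = 0.736.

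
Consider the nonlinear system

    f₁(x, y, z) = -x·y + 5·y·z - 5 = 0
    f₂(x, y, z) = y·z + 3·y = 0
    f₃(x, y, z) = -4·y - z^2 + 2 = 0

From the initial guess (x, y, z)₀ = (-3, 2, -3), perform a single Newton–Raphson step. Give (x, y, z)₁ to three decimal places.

(5.000, -1.750, -3.000)

At (-3, 2, -3): F = (-29.000, 0.000, -15.000).
Jacobian J = [[-y, -x + 5·z, 5·y], [0, z + 3, y], [0, -4, -2·z]].
At the point, J = [[-2.000, -12.000, 10.000], [0.000, 0.000, 2.000], [0.000, -4.000, 6.000]] (det J = -16.000).
Solving J·Δ = −F gives Δ = (8.000, -3.750, 0.000).
Then the next iterate is (x, y, z)₁ = (5.000, -1.750, -3.000).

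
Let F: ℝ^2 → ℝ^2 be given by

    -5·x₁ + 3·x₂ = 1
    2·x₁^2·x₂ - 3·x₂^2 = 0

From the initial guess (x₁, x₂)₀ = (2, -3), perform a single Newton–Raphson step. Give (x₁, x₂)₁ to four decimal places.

(-4.3276, -6.8793)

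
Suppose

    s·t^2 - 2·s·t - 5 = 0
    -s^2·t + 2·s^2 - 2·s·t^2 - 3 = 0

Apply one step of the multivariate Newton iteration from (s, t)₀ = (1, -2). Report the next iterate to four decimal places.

(1.3750, -1.0000)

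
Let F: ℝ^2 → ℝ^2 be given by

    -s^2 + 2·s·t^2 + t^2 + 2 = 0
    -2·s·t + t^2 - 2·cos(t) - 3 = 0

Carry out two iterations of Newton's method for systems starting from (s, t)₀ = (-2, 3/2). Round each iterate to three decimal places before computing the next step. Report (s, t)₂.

(-0.922, 1.205)

At (-2, 3/2): F = (-8.750, 5.10853).
Jacobian J = [[-2·s + 2·t^2, 4·s·t + 2·t], [-2·t, -2·s + 2·t + 2·sin(t)]].
At the point, J = [[8.500, -9.000], [-3.000, 8.99499]] (det J = 49.45741).
Solving J·Δ = −F gives Δ = (0.662, -0.347).
Then the next iterate is (s, t)₁ = (-1.338, 1.153).
Round to (-1.338, 1.153) and repeat: F = (-2.01833, 0.60334), J = [[5.33482, -3.86486], [-2.306, 6.80997]].
Δ = (0.416, 0.052), so (s, t)₂ = (-0.922, 1.205).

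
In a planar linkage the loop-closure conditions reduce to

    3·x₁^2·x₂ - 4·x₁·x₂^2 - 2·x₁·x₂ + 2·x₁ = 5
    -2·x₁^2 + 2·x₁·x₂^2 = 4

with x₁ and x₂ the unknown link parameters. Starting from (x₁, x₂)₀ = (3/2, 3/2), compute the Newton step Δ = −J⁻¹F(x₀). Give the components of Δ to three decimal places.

(11.241, 2.068)

At (3/2, 3/2): F = (-9.875, -1.750).
Jacobian J = [[6·x₁·x₂ - 4·x₂^2 - 2·x₂ + 2, 3·x₁^2 - 8·x₁·x₂ - 2·x₁], [-4·x₁ + 2·x₂^2, 4·x₁·x₂]].
At the point, J = [[3.500, -14.250], [-1.500, 9.000]] (det J = 10.125).
Solving J·Δ = −F gives Δ = (11.241, 2.068).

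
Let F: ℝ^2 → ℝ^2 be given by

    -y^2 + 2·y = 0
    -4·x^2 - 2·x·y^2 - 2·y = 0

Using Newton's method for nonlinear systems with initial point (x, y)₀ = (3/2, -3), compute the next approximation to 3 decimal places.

(1.500, -1.125)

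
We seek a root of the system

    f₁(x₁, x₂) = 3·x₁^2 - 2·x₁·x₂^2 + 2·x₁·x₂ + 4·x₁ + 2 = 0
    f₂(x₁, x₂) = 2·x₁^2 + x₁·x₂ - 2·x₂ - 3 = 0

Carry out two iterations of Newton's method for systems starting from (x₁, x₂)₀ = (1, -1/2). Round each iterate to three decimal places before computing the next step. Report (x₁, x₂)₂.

At (1, -1/2): F = (7.500, -0.500).
Jacobian J = [[6·x₁ - 2·x₂^2 + 2·x₂ + 4, -4·x₁·x₂ + 2·x₁], [4·x₁ + x₂, x₁ - 2]].
At the point, J = [[8.500, 4.000], [3.500, -1.000]] (det J = -22.500).
Solving J·Δ = −F gives Δ = (-0.244, -1.356).
Then the next iterate is (x₁, x₂)₁ = (0.756, -1.856).
Round to (0.756, -1.856) and repeat: F = (-1.27610, 0.45194), J = [[-2.06547, 7.12454], [1.168, -1.244]].
Δ = (-0.284, 0.097), so (x₁, x₂)₂ = (0.472, -1.759).

(0.472, -1.759)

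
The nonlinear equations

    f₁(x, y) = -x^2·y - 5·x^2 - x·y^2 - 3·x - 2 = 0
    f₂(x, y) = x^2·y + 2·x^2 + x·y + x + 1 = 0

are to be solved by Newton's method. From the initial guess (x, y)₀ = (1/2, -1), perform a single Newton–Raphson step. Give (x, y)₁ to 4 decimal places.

At (1/2, -1): F = (-5.0000, 1.2500).
Jacobian J = [[-2·x·y - 10·x - y^2 - 3, -x^2 - 2·x·y], [2·x·y + 4·x + y + 1, x^2 + x]].
At the point, J = [[-8.0000, 0.7500], [1.0000, 0.7500]] (det J = -6.7500).
Solving J·Δ = −F gives Δ = (-0.6944, -0.7407).
Then the next iterate is (x, y)₁ = (-0.1944, -1.7407).

(-0.1944, -1.7407)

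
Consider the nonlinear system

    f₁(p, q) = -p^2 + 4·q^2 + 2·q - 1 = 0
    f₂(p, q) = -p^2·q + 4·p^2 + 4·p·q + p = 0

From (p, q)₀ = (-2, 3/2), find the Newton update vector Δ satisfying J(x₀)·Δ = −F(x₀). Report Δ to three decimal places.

(-4.667, 0.833)

At (-2, 3/2): F = (7.000, -4.000).
Jacobian J = [[-2·p, 8·q + 2], [-2·p·q + 8·p + 4·q + 1, -p^2 + 4·p]].
At the point, J = [[4.000, 14.000], [-3.000, -12.000]] (det J = -6.000).
Solving J·Δ = −F gives Δ = (-4.667, 0.833).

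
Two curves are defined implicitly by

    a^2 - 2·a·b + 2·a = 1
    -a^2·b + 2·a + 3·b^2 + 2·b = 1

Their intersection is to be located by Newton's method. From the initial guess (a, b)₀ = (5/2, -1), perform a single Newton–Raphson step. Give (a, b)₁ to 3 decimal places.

(0.752, -1.096)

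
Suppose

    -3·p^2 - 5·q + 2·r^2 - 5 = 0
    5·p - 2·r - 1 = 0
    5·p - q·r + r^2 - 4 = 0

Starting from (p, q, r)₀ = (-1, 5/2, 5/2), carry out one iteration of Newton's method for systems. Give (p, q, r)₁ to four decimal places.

At (-1, 5/2, 5/2): F = (-8.0000, -11.0000, -9.0000).
Jacobian J = [[-6·p, -5, 4·r], [5, 0, -2], [5, -r, -q + 2·r]].
At the point, J = [[6.0000, -5.0000, 10.0000], [5.0000, 0.0000, -2.0000], [5.0000, -2.5000, 2.5000]] (det J = -42.5000).
Solving J·Δ = −F gives Δ = (2.0588, 0.1647, -0.3529).
Then the next iterate is (p, q, r)₁ = (1.0588, 2.6647, 2.1471).

(1.0588, 2.6647, 2.1471)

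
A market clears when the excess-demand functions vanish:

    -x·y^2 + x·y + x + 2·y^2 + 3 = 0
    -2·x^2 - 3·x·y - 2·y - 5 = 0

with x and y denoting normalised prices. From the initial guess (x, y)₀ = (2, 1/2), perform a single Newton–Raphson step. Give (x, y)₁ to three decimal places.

(3.556, -3.472)

At (2, 1/2): F = (6.000, -17.000).
Jacobian J = [[-y^2 + y + 1, -2·x·y + x + 4·y], [-4·x - 3·y, -3·x - 2]].
At the point, J = [[1.250, 2.000], [-9.500, -8.000]] (det J = 9.000).
Solving J·Δ = −F gives Δ = (1.556, -3.972).
Then the next iterate is (x, y)₁ = (3.556, -3.472).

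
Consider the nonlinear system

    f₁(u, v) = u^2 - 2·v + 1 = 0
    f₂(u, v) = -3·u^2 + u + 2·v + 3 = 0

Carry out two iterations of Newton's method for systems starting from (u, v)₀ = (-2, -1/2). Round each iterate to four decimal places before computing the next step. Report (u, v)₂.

(-1.1930, 1.2018)

At (-2, -1/2): F = (6.0000, -12.0000).
Jacobian J = [[2·u, -2], [-6·u + 1, 2]].
At the point, J = [[-4.0000, -2.0000], [13.0000, 2.0000]] (det J = 18.0000).
Solving J·Δ = −F gives Δ = (0.6667, 1.6667).
Then the next iterate is (u, v)₁ = (-1.3333, 1.1667).
Round to (-1.3333, 1.1667) and repeat: F = (0.444289, -1.332967), J = [[-2.6666, -2.0000], [8.9998, 2.0000]].
Δ = (0.1403, 0.0351), so (u, v)₂ = (-1.1930, 1.2018).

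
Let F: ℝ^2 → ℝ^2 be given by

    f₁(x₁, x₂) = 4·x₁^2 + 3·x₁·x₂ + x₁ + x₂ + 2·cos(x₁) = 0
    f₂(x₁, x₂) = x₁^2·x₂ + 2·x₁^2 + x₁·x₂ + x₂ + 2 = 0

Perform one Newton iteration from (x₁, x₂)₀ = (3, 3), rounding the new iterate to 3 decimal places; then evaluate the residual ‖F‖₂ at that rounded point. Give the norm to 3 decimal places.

17.405

At (3, 3): F = (67.02002, 59.000).
Jacobian J = [[8·x₁ + 3·x₂ - 2·sin(x₁) + 1, 3·x₁ + 1], [2·x₁·x₂ + 4·x₁ + x₂, x₁^2 + x₁ + 1]].
At the point, J = [[33.71776, 10.000], [33.000, 13.000]] (det J = 108.33088).
Solving J·Δ = −F gives Δ = (-2.596, 2.052).
Then the next iterate is (x₁, x₂)₁ = (0.404, 5.052).
Re-evaluating at (0.404, 5.052): F = (14.07088, 10.24401), so ‖F‖₂ = 17.405.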